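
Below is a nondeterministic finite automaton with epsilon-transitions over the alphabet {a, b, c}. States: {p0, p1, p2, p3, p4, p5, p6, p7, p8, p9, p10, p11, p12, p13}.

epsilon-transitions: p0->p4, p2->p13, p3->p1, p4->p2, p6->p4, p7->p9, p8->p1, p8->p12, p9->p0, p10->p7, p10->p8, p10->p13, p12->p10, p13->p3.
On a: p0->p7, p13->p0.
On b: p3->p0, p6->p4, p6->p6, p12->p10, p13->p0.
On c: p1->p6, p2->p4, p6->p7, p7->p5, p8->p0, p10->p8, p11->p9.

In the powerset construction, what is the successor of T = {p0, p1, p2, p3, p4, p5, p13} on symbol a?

p0 on a → {p7}.
p13 on a → {p0}.
No a-transition from p1, p2, p3, p4, p5.
Union after reading a: {p0, p7}.
Now take the epsilon-closure:
From p0 via epsilon: add p4.
From p7 via epsilon: add p9.
From p4 via epsilon: add p2.
From p2 via epsilon: add p13.
From p13 via epsilon: add p3.
From p3 via epsilon: add p1.
No new states can be added; the closed set is {p0, p1, p2, p3, p4, p7, p9, p13}.

{p0, p1, p2, p3, p4, p7, p9, p13}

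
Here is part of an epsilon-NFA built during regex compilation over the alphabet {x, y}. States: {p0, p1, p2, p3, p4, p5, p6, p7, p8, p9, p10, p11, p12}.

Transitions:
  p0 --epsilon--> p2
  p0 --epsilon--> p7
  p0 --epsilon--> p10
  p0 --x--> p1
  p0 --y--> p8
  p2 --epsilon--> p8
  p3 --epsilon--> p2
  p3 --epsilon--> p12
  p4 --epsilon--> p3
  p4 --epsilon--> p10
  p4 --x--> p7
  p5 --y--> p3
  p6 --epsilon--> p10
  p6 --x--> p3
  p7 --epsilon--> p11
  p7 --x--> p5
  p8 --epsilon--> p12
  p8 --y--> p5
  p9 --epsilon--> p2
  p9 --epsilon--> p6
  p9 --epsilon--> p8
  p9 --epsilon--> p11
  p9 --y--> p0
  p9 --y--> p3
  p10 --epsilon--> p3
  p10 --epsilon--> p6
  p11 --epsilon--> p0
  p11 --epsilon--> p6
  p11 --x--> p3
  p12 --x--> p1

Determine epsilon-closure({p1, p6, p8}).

{p1, p2, p3, p6, p8, p10, p12}

Start with {p1, p6, p8}.
From p6 via epsilon: add p10.
From p8 via epsilon: add p12.
From p10 via epsilon: add p3.
From p3 via epsilon: add p2.
No new states can be added; the closed set is {p1, p2, p3, p6, p8, p10, p12}.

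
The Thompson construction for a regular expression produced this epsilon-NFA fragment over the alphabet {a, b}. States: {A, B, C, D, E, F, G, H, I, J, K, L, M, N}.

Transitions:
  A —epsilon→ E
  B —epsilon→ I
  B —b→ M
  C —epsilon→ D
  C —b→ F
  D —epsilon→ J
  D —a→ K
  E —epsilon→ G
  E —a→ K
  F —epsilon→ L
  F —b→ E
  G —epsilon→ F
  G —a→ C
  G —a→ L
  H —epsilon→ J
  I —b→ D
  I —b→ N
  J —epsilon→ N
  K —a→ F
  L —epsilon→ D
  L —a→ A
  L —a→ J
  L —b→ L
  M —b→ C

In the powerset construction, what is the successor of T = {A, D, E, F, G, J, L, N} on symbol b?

F on b → {E}.
L on b → {L}.
No b-transition from A, D, E, G, J, N.
Union after reading b: {E, L}.
Now take the epsilon-closure:
From E via epsilon: add G.
From L via epsilon: add D.
From D via epsilon: add J.
From G via epsilon: add F.
From J via epsilon: add N.
No new states can be added; the closed set is {D, E, F, G, J, L, N}.

{D, E, F, G, J, L, N}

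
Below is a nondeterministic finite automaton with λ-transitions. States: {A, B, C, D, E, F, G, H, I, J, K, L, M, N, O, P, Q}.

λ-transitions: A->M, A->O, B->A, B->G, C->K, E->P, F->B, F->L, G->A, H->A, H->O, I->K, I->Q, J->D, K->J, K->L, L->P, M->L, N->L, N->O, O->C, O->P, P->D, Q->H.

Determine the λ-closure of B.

{A, B, C, D, G, J, K, L, M, O, P}

Start with {B}.
From B via λ: add A, G.
From A via λ: add M, O.
From M via λ: add L.
From O via λ: add C, P.
From C via λ: add K.
From P via λ: add D.
From K via λ: add J.
No new states can be added; the closed set is {A, B, C, D, G, J, K, L, M, O, P}.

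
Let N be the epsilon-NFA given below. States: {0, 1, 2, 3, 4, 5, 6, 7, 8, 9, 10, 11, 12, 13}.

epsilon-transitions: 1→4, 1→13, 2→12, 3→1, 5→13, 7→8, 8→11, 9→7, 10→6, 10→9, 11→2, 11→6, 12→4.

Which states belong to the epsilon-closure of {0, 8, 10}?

{0, 2, 4, 6, 7, 8, 9, 10, 11, 12}

Start with {0, 8, 10}.
From 8 via epsilon: add 11.
From 10 via epsilon: add 6, 9.
From 9 via epsilon: add 7.
From 11 via epsilon: add 2.
From 2 via epsilon: add 12.
From 12 via epsilon: add 4.
No new states can be added; the closed set is {0, 2, 4, 6, 7, 8, 9, 10, 11, 12}.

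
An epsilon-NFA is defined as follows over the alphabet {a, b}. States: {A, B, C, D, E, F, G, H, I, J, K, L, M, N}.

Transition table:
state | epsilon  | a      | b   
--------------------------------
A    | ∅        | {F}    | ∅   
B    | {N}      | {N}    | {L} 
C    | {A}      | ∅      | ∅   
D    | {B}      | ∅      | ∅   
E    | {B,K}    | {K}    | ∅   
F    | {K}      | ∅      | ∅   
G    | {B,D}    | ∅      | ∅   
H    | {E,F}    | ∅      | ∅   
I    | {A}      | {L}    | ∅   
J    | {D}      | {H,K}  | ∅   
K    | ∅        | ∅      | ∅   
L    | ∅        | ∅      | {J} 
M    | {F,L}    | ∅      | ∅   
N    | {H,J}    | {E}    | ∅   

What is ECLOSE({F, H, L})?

{B, D, E, F, H, J, K, L, N}

Start with {F, H, L}.
From F via epsilon: add K.
From H via epsilon: add E.
From E via epsilon: add B.
From B via epsilon: add N.
From N via epsilon: add J.
From J via epsilon: add D.
No new states can be added; the closed set is {B, D, E, F, H, J, K, L, N}.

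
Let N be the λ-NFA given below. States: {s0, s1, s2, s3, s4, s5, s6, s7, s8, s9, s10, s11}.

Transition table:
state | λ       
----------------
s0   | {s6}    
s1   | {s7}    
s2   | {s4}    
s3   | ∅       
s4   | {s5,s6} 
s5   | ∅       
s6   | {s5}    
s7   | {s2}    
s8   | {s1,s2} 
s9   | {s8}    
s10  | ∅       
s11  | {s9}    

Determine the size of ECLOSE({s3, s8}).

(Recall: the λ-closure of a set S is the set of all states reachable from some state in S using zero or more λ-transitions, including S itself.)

8

Start with {s3, s8}.
From s8 via λ: add s1, s2.
From s1 via λ: add s7.
From s2 via λ: add s4.
From s4 via λ: add s5, s6.
λ-closure = {s1, s2, s3, s4, s5, s6, s7, s8}, which has 8 states.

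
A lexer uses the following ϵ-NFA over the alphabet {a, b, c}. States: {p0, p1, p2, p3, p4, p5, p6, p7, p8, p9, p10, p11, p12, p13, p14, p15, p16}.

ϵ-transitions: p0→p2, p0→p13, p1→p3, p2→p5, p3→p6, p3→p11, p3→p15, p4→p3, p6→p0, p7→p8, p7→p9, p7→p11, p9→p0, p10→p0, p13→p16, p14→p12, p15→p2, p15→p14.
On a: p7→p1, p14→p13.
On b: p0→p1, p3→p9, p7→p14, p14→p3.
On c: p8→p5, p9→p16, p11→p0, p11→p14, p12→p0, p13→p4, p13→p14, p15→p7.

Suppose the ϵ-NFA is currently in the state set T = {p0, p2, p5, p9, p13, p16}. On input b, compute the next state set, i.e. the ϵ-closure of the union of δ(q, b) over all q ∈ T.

p0 on b → {p1}.
No b-transition from p2, p5, p9, p13, p16.
Union after reading b: {p1}.
Now take the ϵ-closure:
From p1 via ϵ: add p3.
From p3 via ϵ: add p6, p11, p15.
From p6 via ϵ: add p0.
From p15 via ϵ: add p2, p14.
From p0 via ϵ: add p13.
From p2 via ϵ: add p5.
From p14 via ϵ: add p12.
From p13 via ϵ: add p16.
No new states can be added; the closed set is {p0, p1, p2, p3, p5, p6, p11, p12, p13, p14, p15, p16}.

{p0, p1, p2, p3, p5, p6, p11, p12, p13, p14, p15, p16}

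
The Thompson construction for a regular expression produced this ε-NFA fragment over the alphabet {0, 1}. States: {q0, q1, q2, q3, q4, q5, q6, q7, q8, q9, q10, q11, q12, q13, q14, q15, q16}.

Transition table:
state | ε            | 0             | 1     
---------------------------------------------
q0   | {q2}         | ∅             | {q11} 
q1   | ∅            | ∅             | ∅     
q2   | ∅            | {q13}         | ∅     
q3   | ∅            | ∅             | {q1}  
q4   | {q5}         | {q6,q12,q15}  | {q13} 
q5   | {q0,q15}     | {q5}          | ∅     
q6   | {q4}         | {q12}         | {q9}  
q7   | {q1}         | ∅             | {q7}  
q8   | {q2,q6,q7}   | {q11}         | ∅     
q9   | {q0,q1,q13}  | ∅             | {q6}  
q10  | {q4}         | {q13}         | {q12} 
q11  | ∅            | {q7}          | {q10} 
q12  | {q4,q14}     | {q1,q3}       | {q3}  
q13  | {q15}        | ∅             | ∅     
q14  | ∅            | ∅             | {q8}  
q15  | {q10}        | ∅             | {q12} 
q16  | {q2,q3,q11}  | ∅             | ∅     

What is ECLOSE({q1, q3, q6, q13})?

Start with {q1, q3, q6, q13}.
From q6 via ε: add q4.
From q13 via ε: add q15.
From q4 via ε: add q5.
From q15 via ε: add q10.
From q5 via ε: add q0.
From q0 via ε: add q2.
No new states can be added; the closed set is {q0, q1, q2, q3, q4, q5, q6, q10, q13, q15}.

{q0, q1, q2, q3, q4, q5, q6, q10, q13, q15}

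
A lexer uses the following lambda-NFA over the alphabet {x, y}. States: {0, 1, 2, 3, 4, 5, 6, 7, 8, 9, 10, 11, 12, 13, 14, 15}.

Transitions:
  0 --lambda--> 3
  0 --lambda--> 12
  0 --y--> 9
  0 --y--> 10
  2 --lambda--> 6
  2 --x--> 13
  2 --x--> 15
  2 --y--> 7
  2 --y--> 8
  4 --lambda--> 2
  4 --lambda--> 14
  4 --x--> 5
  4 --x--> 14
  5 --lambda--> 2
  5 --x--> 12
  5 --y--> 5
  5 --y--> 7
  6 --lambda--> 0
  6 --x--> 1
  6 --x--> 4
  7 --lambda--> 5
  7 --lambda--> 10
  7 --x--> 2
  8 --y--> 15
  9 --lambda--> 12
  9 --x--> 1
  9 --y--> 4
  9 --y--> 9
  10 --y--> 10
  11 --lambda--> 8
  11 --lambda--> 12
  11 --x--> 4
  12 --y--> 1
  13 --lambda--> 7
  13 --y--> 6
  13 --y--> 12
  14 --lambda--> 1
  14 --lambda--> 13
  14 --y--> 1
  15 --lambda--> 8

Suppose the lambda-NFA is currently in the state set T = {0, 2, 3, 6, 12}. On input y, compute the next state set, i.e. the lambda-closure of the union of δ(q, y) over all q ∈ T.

0 on y → {9, 10}.
2 on y → {7, 8}.
12 on y → {1}.
No y-transition from 3, 6.
Union after reading y: {1, 7, 8, 9, 10}.
Now take the lambda-closure:
From 7 via lambda: add 5.
From 9 via lambda: add 12.
From 5 via lambda: add 2.
From 2 via lambda: add 6.
From 6 via lambda: add 0.
From 0 via lambda: add 3.
No new states can be added; the closed set is {0, 1, 2, 3, 5, 6, 7, 8, 9, 10, 12}.

{0, 1, 2, 3, 5, 6, 7, 8, 9, 10, 12}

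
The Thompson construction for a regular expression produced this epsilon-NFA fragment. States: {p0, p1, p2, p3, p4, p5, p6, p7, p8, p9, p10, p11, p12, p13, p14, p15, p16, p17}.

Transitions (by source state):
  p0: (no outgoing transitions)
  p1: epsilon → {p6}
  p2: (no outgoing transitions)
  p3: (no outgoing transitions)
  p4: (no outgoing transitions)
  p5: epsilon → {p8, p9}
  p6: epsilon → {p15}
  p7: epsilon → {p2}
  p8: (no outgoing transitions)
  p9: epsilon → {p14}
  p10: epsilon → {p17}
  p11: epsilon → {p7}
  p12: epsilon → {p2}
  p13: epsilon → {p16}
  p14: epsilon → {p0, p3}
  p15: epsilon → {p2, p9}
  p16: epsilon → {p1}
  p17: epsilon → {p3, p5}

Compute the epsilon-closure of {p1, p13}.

Start with {p1, p13}.
From p1 via epsilon: add p6.
From p13 via epsilon: add p16.
From p6 via epsilon: add p15.
From p15 via epsilon: add p2, p9.
From p9 via epsilon: add p14.
From p14 via epsilon: add p0, p3.
No new states can be added; the closed set is {p0, p1, p2, p3, p6, p9, p13, p14, p15, p16}.

{p0, p1, p2, p3, p6, p9, p13, p14, p15, p16}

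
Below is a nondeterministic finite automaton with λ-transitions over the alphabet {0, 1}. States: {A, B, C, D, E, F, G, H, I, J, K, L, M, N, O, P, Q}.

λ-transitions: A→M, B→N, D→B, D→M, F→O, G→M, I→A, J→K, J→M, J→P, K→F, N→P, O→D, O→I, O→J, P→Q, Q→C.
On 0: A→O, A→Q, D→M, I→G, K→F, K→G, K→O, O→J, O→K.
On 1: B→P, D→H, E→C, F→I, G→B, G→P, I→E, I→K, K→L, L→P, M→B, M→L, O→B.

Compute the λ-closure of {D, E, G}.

{B, C, D, E, G, M, N, P, Q}

Start with {D, E, G}.
From D via λ: add B, M.
From B via λ: add N.
From N via λ: add P.
From P via λ: add Q.
From Q via λ: add C.
No new states can be added; the closed set is {B, C, D, E, G, M, N, P, Q}.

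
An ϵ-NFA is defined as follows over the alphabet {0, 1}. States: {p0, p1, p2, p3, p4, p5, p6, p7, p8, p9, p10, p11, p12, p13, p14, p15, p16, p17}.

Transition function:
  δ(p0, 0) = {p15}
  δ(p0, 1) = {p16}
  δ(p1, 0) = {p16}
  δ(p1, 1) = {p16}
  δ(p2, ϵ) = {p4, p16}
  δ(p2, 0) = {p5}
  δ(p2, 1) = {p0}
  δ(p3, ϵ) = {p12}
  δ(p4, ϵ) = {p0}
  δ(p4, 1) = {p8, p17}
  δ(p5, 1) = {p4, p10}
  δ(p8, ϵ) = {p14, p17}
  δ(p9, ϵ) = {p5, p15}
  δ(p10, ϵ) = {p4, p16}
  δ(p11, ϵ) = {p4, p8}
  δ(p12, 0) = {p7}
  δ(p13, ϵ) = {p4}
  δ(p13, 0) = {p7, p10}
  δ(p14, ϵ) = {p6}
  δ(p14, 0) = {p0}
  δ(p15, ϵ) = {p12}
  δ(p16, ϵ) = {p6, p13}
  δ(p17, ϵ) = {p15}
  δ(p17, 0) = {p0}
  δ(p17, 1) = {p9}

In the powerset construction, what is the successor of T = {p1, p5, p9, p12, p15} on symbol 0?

p1 on 0 → {p16}.
p12 on 0 → {p7}.
No 0-transition from p5, p9, p15.
Union after reading 0: {p7, p16}.
Now take the ϵ-closure:
From p16 via ϵ: add p6, p13.
From p13 via ϵ: add p4.
From p4 via ϵ: add p0.
No new states can be added; the closed set is {p0, p4, p6, p7, p13, p16}.

{p0, p4, p6, p7, p13, p16}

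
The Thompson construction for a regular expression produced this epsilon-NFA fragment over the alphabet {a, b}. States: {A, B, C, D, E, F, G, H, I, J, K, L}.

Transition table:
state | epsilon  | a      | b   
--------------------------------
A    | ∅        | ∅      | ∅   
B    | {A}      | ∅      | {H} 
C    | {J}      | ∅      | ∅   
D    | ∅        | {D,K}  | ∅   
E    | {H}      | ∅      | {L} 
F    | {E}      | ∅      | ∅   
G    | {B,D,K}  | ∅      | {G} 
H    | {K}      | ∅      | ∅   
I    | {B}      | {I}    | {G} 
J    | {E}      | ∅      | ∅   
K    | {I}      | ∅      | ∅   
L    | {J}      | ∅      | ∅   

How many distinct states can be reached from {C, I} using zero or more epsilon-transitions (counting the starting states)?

Start with {C, I}.
From C via epsilon: add J.
From I via epsilon: add B.
From B via epsilon: add A.
From J via epsilon: add E.
From E via epsilon: add H.
From H via epsilon: add K.
epsilon-closure = {A, B, C, E, H, I, J, K}, which has 8 states.

8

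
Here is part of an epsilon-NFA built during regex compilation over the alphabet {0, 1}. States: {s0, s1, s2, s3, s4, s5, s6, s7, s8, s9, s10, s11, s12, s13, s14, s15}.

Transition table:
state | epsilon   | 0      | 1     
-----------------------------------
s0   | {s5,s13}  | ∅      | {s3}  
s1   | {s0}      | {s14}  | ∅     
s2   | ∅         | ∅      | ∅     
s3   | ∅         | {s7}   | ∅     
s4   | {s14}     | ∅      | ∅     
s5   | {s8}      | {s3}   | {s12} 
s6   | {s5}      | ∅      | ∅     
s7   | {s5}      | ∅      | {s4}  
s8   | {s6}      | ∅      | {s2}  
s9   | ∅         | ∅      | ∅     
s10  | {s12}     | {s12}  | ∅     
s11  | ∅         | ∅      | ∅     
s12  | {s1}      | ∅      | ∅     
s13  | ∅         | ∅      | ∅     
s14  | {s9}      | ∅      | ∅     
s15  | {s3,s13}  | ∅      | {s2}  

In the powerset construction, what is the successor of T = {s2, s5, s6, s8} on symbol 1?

{s0, s1, s2, s5, s6, s8, s12, s13}

s5 on 1 → {s12}.
s8 on 1 → {s2}.
No 1-transition from s2, s6.
Union after reading 1: {s2, s12}.
Now take the epsilon-closure:
From s12 via epsilon: add s1.
From s1 via epsilon: add s0.
From s0 via epsilon: add s5, s13.
From s5 via epsilon: add s8.
From s8 via epsilon: add s6.
No new states can be added; the closed set is {s0, s1, s2, s5, s6, s8, s12, s13}.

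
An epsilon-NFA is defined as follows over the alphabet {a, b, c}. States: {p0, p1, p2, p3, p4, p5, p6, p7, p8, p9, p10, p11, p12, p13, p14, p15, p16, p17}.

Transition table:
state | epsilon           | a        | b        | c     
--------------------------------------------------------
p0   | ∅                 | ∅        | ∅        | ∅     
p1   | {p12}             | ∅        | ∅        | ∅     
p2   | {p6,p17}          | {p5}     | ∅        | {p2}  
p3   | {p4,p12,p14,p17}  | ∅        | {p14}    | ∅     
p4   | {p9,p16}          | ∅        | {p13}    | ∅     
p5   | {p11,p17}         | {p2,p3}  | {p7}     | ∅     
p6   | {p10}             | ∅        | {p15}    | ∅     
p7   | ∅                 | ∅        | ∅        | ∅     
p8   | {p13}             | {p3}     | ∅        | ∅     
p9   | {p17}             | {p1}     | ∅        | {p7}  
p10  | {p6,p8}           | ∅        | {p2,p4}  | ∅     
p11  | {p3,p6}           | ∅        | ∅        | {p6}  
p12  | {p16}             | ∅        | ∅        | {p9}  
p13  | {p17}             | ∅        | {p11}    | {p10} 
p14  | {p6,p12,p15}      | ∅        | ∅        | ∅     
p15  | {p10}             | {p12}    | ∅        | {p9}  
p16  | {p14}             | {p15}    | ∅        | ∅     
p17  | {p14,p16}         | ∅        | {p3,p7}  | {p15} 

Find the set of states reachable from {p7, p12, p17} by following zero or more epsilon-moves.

{p6, p7, p8, p10, p12, p13, p14, p15, p16, p17}

Start with {p7, p12, p17}.
From p12 via epsilon: add p16.
From p17 via epsilon: add p14.
From p14 via epsilon: add p6, p15.
From p6 via epsilon: add p10.
From p10 via epsilon: add p8.
From p8 via epsilon: add p13.
No new states can be added; the closed set is {p6, p7, p8, p10, p12, p13, p14, p15, p16, p17}.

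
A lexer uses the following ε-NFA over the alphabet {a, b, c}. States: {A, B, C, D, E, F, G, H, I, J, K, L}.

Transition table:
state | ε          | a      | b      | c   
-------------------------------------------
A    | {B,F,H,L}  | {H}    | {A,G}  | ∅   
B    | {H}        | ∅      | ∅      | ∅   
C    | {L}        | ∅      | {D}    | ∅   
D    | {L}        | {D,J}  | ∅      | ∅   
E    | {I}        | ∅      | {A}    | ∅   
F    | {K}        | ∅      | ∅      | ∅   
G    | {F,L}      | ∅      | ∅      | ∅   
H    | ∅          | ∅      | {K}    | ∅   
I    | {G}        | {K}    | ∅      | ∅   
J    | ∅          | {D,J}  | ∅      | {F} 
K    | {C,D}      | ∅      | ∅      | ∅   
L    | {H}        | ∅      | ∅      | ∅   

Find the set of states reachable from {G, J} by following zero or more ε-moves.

{C, D, F, G, H, J, K, L}

Start with {G, J}.
From G via ε: add F, L.
From F via ε: add K.
From L via ε: add H.
From K via ε: add C, D.
No new states can be added; the closed set is {C, D, F, G, H, J, K, L}.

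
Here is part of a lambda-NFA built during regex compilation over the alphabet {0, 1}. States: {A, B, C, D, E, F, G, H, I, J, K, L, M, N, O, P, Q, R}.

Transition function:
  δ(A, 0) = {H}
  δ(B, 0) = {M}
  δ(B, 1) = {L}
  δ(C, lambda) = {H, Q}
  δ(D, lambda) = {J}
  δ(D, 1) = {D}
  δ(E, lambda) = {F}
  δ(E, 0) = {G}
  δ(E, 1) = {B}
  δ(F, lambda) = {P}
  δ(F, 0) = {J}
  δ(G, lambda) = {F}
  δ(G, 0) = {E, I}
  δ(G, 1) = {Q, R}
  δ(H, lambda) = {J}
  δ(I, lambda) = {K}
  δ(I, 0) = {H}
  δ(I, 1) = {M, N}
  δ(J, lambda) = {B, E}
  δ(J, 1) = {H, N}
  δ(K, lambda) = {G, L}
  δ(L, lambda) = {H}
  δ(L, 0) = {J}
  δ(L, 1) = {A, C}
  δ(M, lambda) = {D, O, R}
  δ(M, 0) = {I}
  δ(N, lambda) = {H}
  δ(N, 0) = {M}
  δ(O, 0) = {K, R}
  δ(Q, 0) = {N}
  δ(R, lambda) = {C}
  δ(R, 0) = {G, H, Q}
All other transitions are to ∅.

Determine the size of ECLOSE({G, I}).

Start with {G, I}.
From G via lambda: add F.
From I via lambda: add K.
From F via lambda: add P.
From K via lambda: add L.
From L via lambda: add H.
From H via lambda: add J.
From J via lambda: add B, E.
lambda-closure = {B, E, F, G, H, I, J, K, L, P}, which has 10 states.

10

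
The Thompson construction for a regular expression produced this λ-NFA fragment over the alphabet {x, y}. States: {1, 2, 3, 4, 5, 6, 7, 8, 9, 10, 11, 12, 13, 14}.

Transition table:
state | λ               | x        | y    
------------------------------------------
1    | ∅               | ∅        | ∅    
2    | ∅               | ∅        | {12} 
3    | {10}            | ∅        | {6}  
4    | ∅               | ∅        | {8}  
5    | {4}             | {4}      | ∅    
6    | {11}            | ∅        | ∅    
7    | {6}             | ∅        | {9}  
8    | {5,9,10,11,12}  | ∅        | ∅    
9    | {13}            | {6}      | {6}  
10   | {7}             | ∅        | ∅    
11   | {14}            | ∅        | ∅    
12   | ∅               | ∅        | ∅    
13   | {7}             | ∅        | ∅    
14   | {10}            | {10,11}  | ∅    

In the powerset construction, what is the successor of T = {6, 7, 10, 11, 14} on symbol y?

7 on y → {9}.
No y-transition from 6, 10, 11, 14.
Union after reading y: {9}.
Now take the λ-closure:
From 9 via λ: add 13.
From 13 via λ: add 7.
From 7 via λ: add 6.
From 6 via λ: add 11.
From 11 via λ: add 14.
From 14 via λ: add 10.
No new states can be added; the closed set is {6, 7, 9, 10, 11, 13, 14}.

{6, 7, 9, 10, 11, 13, 14}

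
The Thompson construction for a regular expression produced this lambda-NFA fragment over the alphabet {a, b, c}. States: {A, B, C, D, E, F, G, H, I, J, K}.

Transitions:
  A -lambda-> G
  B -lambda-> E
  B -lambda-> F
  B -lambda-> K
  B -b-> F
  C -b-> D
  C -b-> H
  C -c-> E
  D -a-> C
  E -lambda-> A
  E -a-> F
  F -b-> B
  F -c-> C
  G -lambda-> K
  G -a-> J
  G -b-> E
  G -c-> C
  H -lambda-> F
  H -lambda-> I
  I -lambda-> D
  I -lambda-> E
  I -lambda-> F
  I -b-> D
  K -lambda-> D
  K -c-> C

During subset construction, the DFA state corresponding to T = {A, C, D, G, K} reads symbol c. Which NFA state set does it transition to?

C on c → {E}.
G on c → {C}.
K on c → {C}.
No c-transition from A, D.
Union after reading c: {C, E}.
Now take the lambda-closure:
From E via lambda: add A.
From A via lambda: add G.
From G via lambda: add K.
From K via lambda: add D.
No new states can be added; the closed set is {A, C, D, E, G, K}.

{A, C, D, E, G, K}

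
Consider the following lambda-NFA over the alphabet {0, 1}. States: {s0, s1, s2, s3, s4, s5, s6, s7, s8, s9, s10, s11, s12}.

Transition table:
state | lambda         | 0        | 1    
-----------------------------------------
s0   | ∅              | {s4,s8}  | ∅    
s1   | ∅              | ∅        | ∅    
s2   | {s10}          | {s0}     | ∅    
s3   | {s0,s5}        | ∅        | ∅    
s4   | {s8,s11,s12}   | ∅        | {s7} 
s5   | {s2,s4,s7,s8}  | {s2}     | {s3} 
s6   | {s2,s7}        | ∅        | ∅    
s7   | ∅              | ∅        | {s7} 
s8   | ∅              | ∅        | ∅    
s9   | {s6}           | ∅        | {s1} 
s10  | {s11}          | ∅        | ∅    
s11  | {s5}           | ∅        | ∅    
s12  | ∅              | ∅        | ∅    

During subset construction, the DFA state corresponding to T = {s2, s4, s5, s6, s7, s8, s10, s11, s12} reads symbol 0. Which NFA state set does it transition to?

s2 on 0 → {s0}.
s5 on 0 → {s2}.
No 0-transition from s4, s6, s7, s8, s10, s11, s12.
Union after reading 0: {s0, s2}.
Now take the lambda-closure:
From s2 via lambda: add s10.
From s10 via lambda: add s11.
From s11 via lambda: add s5.
From s5 via lambda: add s4, s7, s8.
From s4 via lambda: add s12.
No new states can be added; the closed set is {s0, s2, s4, s5, s7, s8, s10, s11, s12}.

{s0, s2, s4, s5, s7, s8, s10, s11, s12}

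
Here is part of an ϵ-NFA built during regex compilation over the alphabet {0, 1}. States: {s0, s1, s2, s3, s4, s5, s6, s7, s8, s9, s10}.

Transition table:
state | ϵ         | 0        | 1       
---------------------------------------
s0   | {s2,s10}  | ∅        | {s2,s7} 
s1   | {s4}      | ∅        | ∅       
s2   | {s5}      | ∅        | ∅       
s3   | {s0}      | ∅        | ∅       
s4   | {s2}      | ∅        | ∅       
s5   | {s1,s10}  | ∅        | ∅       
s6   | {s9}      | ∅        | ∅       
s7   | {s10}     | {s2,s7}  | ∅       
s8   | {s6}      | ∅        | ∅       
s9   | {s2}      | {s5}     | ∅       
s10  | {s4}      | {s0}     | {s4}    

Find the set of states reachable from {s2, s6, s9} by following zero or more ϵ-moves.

Start with {s2, s6, s9}.
From s2 via ϵ: add s5.
From s5 via ϵ: add s1, s10.
From s1 via ϵ: add s4.
No new states can be added; the closed set is {s1, s2, s4, s5, s6, s9, s10}.

{s1, s2, s4, s5, s6, s9, s10}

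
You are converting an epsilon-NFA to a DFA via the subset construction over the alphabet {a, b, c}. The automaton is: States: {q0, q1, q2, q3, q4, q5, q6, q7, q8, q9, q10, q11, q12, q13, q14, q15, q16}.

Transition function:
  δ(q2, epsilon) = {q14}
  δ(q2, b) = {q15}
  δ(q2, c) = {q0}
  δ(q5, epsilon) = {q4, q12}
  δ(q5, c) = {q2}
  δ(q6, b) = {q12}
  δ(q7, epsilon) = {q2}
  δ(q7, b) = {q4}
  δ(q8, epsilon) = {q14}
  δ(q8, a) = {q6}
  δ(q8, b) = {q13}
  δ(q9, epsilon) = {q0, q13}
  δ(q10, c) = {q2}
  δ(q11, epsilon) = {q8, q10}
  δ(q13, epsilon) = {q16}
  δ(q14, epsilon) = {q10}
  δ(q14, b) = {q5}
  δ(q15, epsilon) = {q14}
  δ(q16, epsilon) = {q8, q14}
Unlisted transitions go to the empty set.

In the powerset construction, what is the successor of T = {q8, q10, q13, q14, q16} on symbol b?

q8 on b → {q13}.
q14 on b → {q5}.
No b-transition from q10, q13, q16.
Union after reading b: {q5, q13}.
Now take the epsilon-closure:
From q5 via epsilon: add q4, q12.
From q13 via epsilon: add q16.
From q16 via epsilon: add q8, q14.
From q14 via epsilon: add q10.
No new states can be added; the closed set is {q4, q5, q8, q10, q12, q13, q14, q16}.

{q4, q5, q8, q10, q12, q13, q14, q16}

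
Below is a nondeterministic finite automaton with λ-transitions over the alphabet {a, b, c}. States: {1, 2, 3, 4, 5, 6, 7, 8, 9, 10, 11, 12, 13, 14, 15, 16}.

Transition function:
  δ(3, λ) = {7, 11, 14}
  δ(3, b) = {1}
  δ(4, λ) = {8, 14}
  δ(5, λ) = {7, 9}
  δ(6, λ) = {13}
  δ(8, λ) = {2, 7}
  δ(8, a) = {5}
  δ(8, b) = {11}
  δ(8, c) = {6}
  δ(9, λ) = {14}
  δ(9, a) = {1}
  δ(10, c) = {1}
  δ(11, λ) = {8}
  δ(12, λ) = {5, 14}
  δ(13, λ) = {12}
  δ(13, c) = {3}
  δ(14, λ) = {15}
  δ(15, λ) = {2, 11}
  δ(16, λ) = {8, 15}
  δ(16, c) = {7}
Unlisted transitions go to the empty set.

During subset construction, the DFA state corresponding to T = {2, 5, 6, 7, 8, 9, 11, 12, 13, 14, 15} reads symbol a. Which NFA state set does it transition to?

8 on a → {5}.
9 on a → {1}.
No a-transition from 2, 5, 6, 7, 11, 12, 13, 14, 15.
Union after reading a: {1, 5}.
Now take the λ-closure:
From 5 via λ: add 7, 9.
From 9 via λ: add 14.
From 14 via λ: add 15.
From 15 via λ: add 2, 11.
From 11 via λ: add 8.
No new states can be added; the closed set is {1, 2, 5, 7, 8, 9, 11, 14, 15}.

{1, 2, 5, 7, 8, 9, 11, 14, 15}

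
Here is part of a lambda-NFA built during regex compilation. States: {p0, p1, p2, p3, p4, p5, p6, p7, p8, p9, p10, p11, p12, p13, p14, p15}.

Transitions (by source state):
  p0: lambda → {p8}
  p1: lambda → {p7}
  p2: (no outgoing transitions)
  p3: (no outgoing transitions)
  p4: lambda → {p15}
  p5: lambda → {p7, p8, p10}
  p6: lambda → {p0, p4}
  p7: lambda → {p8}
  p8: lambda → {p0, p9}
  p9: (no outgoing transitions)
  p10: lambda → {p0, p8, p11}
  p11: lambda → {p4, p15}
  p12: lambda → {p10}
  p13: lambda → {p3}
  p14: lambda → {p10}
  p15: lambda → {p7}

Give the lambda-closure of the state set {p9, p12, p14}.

{p0, p4, p7, p8, p9, p10, p11, p12, p14, p15}

Start with {p9, p12, p14}.
From p12 via lambda: add p10.
From p10 via lambda: add p0, p8, p11.
From p11 via lambda: add p4, p15.
From p15 via lambda: add p7.
No new states can be added; the closed set is {p0, p4, p7, p8, p9, p10, p11, p12, p14, p15}.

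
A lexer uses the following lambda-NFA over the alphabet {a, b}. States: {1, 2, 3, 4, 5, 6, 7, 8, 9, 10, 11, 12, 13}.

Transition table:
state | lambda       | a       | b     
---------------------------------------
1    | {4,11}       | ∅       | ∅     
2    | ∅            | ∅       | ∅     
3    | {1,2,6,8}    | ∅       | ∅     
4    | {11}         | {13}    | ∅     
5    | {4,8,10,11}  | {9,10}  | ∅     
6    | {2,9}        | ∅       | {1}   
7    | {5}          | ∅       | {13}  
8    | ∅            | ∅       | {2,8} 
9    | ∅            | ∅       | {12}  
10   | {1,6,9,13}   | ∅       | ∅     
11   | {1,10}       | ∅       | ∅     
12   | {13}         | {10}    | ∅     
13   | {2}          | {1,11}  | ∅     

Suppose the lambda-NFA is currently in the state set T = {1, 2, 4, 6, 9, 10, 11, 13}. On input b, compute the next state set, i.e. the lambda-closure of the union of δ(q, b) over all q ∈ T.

6 on b → {1}.
9 on b → {12}.
No b-transition from 1, 2, 4, 10, 11, 13.
Union after reading b: {1, 12}.
Now take the lambda-closure:
From 1 via lambda: add 4, 11.
From 12 via lambda: add 13.
From 11 via lambda: add 10.
From 13 via lambda: add 2.
From 10 via lambda: add 6, 9.
No new states can be added; the closed set is {1, 2, 4, 6, 9, 10, 11, 12, 13}.

{1, 2, 4, 6, 9, 10, 11, 12, 13}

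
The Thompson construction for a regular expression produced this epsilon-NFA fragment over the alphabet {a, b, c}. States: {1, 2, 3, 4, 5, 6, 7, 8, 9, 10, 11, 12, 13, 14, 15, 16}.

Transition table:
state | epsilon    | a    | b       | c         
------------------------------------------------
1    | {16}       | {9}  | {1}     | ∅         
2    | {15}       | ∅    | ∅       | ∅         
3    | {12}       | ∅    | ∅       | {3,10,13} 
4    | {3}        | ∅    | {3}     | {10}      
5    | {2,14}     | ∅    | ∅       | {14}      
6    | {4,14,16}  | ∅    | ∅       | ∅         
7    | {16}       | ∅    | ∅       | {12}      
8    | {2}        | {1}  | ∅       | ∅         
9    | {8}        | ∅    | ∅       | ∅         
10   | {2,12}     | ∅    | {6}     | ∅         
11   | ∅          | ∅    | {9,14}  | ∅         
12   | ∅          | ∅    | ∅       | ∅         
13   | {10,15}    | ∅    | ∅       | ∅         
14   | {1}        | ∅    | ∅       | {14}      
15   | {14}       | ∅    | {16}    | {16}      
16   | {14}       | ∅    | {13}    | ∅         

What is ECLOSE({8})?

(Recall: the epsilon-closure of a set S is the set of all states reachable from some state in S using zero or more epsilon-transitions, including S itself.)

{1, 2, 8, 14, 15, 16}

Start with {8}.
From 8 via epsilon: add 2.
From 2 via epsilon: add 15.
From 15 via epsilon: add 14.
From 14 via epsilon: add 1.
From 1 via epsilon: add 16.
No new states can be added; the closed set is {1, 2, 8, 14, 15, 16}.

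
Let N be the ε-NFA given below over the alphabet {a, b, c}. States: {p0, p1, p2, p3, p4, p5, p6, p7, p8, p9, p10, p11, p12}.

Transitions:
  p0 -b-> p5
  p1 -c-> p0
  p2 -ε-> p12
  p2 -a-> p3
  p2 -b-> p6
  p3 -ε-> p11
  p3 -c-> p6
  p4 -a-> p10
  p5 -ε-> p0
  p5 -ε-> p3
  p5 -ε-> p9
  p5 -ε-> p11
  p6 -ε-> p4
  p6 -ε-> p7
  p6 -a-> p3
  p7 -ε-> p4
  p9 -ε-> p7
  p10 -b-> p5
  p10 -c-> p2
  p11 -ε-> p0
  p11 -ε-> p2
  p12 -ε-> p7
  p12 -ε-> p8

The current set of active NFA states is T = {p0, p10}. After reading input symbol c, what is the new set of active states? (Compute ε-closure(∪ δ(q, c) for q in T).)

{p2, p4, p7, p8, p12}

p10 on c → {p2}.
No c-transition from p0.
Union after reading c: {p2}.
Now take the ε-closure:
From p2 via ε: add p12.
From p12 via ε: add p7, p8.
From p7 via ε: add p4.
No new states can be added; the closed set is {p2, p4, p7, p8, p12}.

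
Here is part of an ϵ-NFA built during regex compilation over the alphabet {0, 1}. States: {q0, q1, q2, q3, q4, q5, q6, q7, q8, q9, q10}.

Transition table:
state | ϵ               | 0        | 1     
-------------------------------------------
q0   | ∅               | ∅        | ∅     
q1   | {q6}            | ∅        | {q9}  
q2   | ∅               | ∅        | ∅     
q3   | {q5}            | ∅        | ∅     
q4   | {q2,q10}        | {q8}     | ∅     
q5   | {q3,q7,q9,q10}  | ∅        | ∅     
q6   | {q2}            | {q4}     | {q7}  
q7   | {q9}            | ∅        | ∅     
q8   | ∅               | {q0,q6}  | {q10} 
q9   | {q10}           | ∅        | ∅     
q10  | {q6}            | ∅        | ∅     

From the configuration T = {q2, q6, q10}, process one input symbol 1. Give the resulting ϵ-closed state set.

{q2, q6, q7, q9, q10}

q6 on 1 → {q7}.
No 1-transition from q2, q10.
Union after reading 1: {q7}.
Now take the ϵ-closure:
From q7 via ϵ: add q9.
From q9 via ϵ: add q10.
From q10 via ϵ: add q6.
From q6 via ϵ: add q2.
No new states can be added; the closed set is {q2, q6, q7, q9, q10}.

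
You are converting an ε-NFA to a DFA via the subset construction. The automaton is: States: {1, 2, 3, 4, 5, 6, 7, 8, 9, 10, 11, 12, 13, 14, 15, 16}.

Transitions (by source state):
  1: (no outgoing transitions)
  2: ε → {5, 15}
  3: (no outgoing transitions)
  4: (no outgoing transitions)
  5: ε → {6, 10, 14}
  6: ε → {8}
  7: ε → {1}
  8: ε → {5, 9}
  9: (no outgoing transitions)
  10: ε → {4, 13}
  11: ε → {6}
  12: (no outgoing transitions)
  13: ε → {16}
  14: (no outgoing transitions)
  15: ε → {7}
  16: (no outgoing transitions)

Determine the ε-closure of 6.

Start with {6}.
From 6 via ε: add 8.
From 8 via ε: add 5, 9.
From 5 via ε: add 10, 14.
From 10 via ε: add 4, 13.
From 13 via ε: add 16.
No new states can be added; the closed set is {4, 5, 6, 8, 9, 10, 13, 14, 16}.

{4, 5, 6, 8, 9, 10, 13, 14, 16}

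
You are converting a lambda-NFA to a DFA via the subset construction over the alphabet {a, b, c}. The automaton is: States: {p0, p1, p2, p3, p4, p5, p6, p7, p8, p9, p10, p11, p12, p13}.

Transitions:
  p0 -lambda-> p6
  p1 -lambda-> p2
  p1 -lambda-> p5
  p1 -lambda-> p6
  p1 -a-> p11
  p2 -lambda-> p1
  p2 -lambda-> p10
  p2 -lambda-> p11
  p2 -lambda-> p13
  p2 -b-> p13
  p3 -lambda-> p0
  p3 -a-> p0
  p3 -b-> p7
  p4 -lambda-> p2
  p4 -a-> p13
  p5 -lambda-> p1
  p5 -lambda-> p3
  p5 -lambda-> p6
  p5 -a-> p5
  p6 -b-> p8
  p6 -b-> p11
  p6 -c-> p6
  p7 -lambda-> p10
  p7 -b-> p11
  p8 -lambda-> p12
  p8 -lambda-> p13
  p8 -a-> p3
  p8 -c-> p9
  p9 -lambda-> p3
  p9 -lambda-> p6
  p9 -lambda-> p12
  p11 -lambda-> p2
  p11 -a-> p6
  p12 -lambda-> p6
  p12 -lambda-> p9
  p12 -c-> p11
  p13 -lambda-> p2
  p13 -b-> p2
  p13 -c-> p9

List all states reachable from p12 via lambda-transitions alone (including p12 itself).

Start with {p12}.
From p12 via lambda: add p6, p9.
From p9 via lambda: add p3.
From p3 via lambda: add p0.
No new states can be added; the closed set is {p0, p3, p6, p9, p12}.

{p0, p3, p6, p9, p12}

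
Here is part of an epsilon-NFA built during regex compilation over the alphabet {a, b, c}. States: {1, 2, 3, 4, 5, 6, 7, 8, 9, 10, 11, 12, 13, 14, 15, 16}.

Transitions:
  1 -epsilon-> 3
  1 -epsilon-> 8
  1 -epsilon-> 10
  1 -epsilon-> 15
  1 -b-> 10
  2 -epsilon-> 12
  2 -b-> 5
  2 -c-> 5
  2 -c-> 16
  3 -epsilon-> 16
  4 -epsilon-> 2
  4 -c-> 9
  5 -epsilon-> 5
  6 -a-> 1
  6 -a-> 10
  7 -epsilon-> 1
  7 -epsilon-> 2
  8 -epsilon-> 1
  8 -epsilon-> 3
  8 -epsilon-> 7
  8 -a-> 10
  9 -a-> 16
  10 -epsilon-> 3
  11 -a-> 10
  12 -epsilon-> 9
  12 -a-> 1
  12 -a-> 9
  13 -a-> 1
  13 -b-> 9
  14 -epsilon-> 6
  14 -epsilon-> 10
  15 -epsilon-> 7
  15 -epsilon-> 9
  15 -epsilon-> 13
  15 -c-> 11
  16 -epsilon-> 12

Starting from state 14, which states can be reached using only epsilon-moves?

{3, 6, 9, 10, 12, 14, 16}

Start with {14}.
From 14 via epsilon: add 6, 10.
From 10 via epsilon: add 3.
From 3 via epsilon: add 16.
From 16 via epsilon: add 12.
From 12 via epsilon: add 9.
No new states can be added; the closed set is {3, 6, 9, 10, 12, 14, 16}.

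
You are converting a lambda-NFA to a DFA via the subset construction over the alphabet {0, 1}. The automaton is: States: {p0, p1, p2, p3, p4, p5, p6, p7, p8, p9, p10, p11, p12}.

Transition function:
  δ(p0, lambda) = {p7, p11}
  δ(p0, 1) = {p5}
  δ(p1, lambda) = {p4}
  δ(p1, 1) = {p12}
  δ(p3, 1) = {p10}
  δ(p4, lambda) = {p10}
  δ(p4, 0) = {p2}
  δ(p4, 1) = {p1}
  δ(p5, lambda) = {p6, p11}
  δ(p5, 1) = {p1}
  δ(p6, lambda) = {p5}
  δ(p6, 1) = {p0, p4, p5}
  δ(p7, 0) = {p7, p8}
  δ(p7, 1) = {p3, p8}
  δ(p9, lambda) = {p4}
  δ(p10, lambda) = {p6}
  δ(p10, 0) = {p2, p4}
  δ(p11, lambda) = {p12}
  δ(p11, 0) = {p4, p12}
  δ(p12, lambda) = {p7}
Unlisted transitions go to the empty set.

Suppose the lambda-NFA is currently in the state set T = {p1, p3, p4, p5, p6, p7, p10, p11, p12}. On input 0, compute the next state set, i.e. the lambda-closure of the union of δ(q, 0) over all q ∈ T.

{p2, p4, p5, p6, p7, p8, p10, p11, p12}

p4 on 0 → {p2}.
p7 on 0 → {p7, p8}.
p10 on 0 → {p2, p4}.
p11 on 0 → {p4, p12}.
No 0-transition from p1, p3, p5, p6, p12.
Union after reading 0: {p2, p4, p7, p8, p12}.
Now take the lambda-closure:
From p4 via lambda: add p10.
From p10 via lambda: add p6.
From p6 via lambda: add p5.
From p5 via lambda: add p11.
No new states can be added; the closed set is {p2, p4, p5, p6, p7, p8, p10, p11, p12}.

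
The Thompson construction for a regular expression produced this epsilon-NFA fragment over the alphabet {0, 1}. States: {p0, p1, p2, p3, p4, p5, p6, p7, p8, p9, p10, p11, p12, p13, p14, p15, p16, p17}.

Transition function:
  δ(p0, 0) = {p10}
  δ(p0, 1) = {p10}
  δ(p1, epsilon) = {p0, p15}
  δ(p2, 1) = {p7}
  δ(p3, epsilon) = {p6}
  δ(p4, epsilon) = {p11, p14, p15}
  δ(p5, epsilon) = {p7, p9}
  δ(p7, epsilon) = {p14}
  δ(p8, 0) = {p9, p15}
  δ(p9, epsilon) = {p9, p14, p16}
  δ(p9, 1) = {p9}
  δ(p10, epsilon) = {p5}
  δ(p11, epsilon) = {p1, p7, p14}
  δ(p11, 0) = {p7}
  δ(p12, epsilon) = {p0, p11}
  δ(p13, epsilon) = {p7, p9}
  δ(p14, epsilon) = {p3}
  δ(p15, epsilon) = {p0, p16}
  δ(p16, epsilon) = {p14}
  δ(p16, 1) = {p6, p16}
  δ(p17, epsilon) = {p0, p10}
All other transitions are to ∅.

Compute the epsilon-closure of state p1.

Start with {p1}.
From p1 via epsilon: add p0, p15.
From p15 via epsilon: add p16.
From p16 via epsilon: add p14.
From p14 via epsilon: add p3.
From p3 via epsilon: add p6.
No new states can be added; the closed set is {p0, p1, p3, p6, p14, p15, p16}.

{p0, p1, p3, p6, p14, p15, p16}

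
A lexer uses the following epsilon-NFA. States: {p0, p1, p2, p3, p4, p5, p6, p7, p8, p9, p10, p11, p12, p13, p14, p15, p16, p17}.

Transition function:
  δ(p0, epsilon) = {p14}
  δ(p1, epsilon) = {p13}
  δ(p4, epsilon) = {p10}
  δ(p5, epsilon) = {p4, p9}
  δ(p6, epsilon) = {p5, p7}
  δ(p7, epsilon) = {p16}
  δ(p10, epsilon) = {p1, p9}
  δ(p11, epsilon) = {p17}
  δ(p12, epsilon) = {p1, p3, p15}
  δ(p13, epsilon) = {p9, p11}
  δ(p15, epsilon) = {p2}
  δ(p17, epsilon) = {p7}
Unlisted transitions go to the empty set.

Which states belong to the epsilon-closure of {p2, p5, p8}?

{p1, p2, p4, p5, p7, p8, p9, p10, p11, p13, p16, p17}

Start with {p2, p5, p8}.
From p5 via epsilon: add p4, p9.
From p4 via epsilon: add p10.
From p10 via epsilon: add p1.
From p1 via epsilon: add p13.
From p13 via epsilon: add p11.
From p11 via epsilon: add p17.
From p17 via epsilon: add p7.
From p7 via epsilon: add p16.
No new states can be added; the closed set is {p1, p2, p4, p5, p7, p8, p9, p10, p11, p13, p16, p17}.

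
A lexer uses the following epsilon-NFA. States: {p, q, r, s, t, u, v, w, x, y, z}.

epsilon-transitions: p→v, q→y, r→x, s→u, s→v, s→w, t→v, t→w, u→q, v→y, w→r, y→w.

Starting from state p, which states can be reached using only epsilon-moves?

Start with {p}.
From p via epsilon: add v.
From v via epsilon: add y.
From y via epsilon: add w.
From w via epsilon: add r.
From r via epsilon: add x.
No new states can be added; the closed set is {p, r, v, w, x, y}.

{p, r, v, w, x, y}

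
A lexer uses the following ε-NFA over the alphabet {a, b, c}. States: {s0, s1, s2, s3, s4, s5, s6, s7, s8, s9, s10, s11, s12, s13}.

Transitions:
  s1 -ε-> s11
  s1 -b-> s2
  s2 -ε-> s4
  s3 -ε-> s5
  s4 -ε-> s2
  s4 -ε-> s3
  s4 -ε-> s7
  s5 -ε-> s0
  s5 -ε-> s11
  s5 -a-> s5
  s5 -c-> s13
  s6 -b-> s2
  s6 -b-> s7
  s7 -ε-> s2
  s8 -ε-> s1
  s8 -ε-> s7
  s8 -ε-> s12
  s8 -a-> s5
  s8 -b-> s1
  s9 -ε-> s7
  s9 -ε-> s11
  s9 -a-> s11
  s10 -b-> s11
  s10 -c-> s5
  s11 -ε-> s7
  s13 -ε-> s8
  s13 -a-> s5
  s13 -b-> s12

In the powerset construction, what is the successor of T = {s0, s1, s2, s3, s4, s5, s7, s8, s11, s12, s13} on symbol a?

s5 on a → {s5}.
s8 on a → {s5}.
s13 on a → {s5}.
No a-transition from s0, s1, s2, s3, s4, s7, s11, s12.
Union after reading a: {s5}.
Now take the ε-closure:
From s5 via ε: add s0, s11.
From s11 via ε: add s7.
From s7 via ε: add s2.
From s2 via ε: add s4.
From s4 via ε: add s3.
No new states can be added; the closed set is {s0, s2, s3, s4, s5, s7, s11}.

{s0, s2, s3, s4, s5, s7, s11}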